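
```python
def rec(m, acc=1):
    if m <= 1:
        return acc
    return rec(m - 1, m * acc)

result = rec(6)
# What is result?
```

Accumulator trace (n, acc): (6, 1) -> (5, 6) -> (4, 30) -> (3, 120) -> (2, 360) -> (1, 720) -> return 720

Answer: 720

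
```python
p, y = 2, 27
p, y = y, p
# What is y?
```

Trace:
`p, y = 2, 27` → p = 2; y = 27
`p, y = y, p` → p = 27; y = 2
So y = 2

Answer: 2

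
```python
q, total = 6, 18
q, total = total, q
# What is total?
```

Trace:
`q, total = 6, 18` → q = 6; total = 18
`q, total = total, q` → q = 18; total = 6
So total = 6

Answer: 6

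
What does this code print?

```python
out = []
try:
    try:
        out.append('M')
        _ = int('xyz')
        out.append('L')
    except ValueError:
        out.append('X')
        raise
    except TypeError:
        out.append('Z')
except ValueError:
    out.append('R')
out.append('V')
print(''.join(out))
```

Execution trace: 'M' (inner try body) → 'X' (inner except ValueError) → 'R' (outer except ValueError) → 'V' (after the try/except). Output: MXRV

Answer: MXRV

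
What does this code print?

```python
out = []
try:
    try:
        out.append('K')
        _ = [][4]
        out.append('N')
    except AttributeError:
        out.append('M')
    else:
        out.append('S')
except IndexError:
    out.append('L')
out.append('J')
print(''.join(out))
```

Execution trace: 'K' (inner try body) → 'L' (outer except IndexError) → 'J' (after the try/except). Output: KLJ

Answer: KLJ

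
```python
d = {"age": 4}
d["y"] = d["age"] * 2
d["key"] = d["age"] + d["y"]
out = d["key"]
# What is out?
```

Trace:
`d = {"age": 4}` → d = {'age': 4}
`d["y"] = d["age"] * 2` → d = {'age': 4, 'y': 8}
`d["key"] = d["age"] + d["y"]` → d = {'age': 4, 'y': 8, 'key': 12}
`out = d["key"]` → out = 12
So out = 12

Answer: 12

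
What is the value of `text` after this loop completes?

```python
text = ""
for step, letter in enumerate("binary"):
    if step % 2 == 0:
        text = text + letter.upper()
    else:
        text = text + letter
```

Uppercase even positions in 'binary'
`text` takes the values: "" → "B" → "Bi" → "BiN" → "BiNa" → "BiNaR" → "BiNaRy"

Answer: "BiNaRy"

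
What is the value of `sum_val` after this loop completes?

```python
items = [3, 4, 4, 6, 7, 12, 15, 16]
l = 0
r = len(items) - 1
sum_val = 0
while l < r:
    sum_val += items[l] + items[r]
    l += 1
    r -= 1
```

Sum of pairs from ends
`sum_val` takes the values: 0 → 19 → 38 → 54 → 67

Answer: 67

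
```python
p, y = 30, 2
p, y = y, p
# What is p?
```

Trace:
`p, y = 30, 2` → p = 30; y = 2
`p, y = y, p` → p = 2; y = 30
So p = 2

Answer: 2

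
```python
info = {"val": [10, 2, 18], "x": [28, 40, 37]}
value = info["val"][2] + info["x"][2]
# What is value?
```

Trace:
`info = {"val": [10, 2, 18], "x": [28, 40, 37]}` → info = {'val': [10, 2, 18], 'x': [28, 40, 37]}
`value = info["val"][2] + info["x"][2]` → value = 55
So value = 55

Answer: 55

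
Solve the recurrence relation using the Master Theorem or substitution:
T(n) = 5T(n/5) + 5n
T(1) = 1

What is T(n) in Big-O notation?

By Master Theorem: a=5, b=5, f(n)=5n. Since log_5(5) = 1 and f(n) = Θ(n^1), Case 2 applies. T(n) = O(n log n).

Answer: O(n log n)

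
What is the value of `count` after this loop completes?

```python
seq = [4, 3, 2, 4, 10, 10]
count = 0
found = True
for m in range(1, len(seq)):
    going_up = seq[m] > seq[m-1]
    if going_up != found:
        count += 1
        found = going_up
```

Count direction changes in [4, 3, 2, 4, 10, 10]
`count` takes the values: 0 → 1 → 2 → 3

Answer: 3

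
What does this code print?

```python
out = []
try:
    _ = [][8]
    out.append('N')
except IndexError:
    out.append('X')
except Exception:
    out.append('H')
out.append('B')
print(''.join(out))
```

Execution trace: 'X' (except IndexError) → 'B' (after the try/except). Output: XB

Answer: XB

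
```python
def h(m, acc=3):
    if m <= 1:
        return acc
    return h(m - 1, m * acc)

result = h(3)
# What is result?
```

Accumulator trace (n, acc): (3, 3) -> (2, 9) -> (1, 18) -> return 18

Answer: 18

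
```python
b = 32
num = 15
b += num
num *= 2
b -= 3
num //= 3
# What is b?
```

Trace:
`b = 32` → b = 32
`num = 15` → num = 15
`b += num` → b = 47
`num *= 2` → num = 30
`b -= 3` → b = 44
`num //= 3` → num = 10
So b = 44

Answer: 44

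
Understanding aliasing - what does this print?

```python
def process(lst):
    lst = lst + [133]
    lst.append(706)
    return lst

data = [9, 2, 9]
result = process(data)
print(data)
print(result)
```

Key concept: rebinding parameter vs mutation.
Step by step:
`data = [9, 2, 9]` → data = [9, 2, 9]
`result = process(data)` → result = [9, 2, 9, 133, 706]
`print(data)` → prints [9, 2, 9]
`print(result)` → prints [9, 2, 9, 133, 706]

Answer:
[9, 2, 9]
[9, 2, 9, 133, 706]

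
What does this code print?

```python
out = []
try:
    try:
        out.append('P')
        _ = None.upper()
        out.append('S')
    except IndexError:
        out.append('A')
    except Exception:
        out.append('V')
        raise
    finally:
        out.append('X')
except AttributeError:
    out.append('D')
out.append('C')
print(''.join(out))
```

Execution trace: 'P' (inner try body) → 'V' (inner except Exception) → 'X' (inner finally) → 'D' (outer except AttributeError) → 'C' (after the try/except). Output: PVXDC

Answer: PVXDC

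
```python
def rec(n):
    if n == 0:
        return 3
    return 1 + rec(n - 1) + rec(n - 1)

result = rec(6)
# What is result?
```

rec(n) = 1 + 2·rec(n-1), rec(0)=3. Closed form: (3+1)·2^6 - 1 = 255.

Answer: 255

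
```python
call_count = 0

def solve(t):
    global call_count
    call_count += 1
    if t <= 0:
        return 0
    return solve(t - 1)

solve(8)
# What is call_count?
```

Linear recursion stepping by 1: 9 calls from t=8 down to ≤0.

Answer: 9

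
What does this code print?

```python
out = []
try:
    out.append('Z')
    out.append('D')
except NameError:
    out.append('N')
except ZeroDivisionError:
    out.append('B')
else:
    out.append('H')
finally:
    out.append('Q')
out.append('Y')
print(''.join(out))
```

Execution trace: 'Z' (try body) → 'D' (try body, no exception) → 'H' (else) → 'Q' (finally) → 'Y' (after the try/except). Output: ZDHQY

Answer: ZDHQY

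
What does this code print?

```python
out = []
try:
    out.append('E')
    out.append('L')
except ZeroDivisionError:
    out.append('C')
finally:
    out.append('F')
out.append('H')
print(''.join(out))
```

Execution trace: 'E' (try body) → 'L' (try body, no exception) → 'F' (finally) → 'H' (after the try/except). Output: ELFH

Answer: ELFH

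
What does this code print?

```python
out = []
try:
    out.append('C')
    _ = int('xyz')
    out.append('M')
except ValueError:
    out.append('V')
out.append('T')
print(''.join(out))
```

Execution trace: 'C' (try body) → 'V' (except ValueError) → 'T' (after the try/except). Output: CVT

Answer: CVT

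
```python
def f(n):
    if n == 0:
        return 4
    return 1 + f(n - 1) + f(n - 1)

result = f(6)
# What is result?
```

f(n) = 1 + 2·f(n-1), f(0)=4. Closed form: (4+1)·2^6 - 1 = 319.

Answer: 319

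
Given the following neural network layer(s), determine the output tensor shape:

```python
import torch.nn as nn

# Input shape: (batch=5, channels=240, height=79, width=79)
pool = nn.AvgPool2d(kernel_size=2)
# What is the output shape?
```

Input: (5, 240, 79, 79) -> Output: (5, 240, 39, 39)

Answer: (5, 240, 39, 39)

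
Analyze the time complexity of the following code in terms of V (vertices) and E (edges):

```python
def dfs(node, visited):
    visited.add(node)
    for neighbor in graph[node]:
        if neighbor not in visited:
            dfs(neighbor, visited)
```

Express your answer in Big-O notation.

This is Depth-first search (recursive). Time complexity: O(V + E).

Answer: O(V + E)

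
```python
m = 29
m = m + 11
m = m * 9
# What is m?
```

Trace:
`m = 29` → m = 29
`m = m + 11` → m = 40
`m = m * 9` → m = 360
So m = 360

Answer: 360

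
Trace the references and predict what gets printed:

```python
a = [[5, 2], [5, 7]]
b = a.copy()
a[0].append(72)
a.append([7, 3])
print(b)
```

Key concept: shallow copy with nested lists.
Step by step:
`a = [[5, 2], [5, 7]]` → a = [[5, 2], [5, 7]]
`b = a.copy()` → b = [[5, 2], [5, 7]]
`a[0].append(72)` → a = [[5, 2, 72], [5, 7]]; b = [[5, 2, 72], [5, 7]]
`a.append([7, 3])` → a = [[5, 2, 72], [5, 7], [7, 3]]
`print(b)` → prints [[5, 2, 72], [5, 7]]

Answer: [[5, 2, 72], [5, 7]]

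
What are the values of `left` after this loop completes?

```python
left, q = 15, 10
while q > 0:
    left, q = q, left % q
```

GCD of 15 and 10
`left` takes the values: 15 → 10 → 5

Answer: 5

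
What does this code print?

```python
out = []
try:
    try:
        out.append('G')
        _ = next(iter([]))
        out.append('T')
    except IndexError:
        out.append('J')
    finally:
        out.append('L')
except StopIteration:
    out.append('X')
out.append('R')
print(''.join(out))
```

Execution trace: 'G' (try body) → 'L' (finally) → 'X' (outer except StopIteration) → 'R' (after the try/except). Output: GLXR

Answer: GLXR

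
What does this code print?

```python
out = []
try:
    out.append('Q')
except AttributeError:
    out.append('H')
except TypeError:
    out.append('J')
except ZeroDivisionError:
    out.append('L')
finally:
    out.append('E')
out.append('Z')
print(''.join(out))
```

Execution trace: 'Q' (try body, no exception) → 'E' (finally) → 'Z' (after the try/except). Output: QEZ

Answer: QEZ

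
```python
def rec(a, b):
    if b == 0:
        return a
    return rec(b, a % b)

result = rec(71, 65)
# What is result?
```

rec(71, 65) -> rec(65, 6) -> rec(6, 5) -> rec(5, 1) -> rec(1, 0) -> 1

Answer: 1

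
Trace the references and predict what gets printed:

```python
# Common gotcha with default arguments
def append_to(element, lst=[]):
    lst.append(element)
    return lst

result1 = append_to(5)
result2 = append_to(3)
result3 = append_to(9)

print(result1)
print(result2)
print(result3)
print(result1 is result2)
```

Key concept: mutable default argument gotcha.
Step by step:
`result1 = append_to(5)` → result1 = [5]
`result2 = append_to(3)` → result1 = [5, 3] (same object as result2); result2 = [5, 3] (same object as result1)
`result3 = append_to(9)` → result1 = [5, 3, 9] (same object as result2, result3); result2 = [5, 3, 9] (same object as result1, result3); result3 = [5, 3, 9] (same object as result1, result2)
`print(result1)` → prints [5, 3, 9]
`print(result2)` → prints [5, 3, 9]
`print(result3)` → prints [5, 3, 9]
`print(result1 is result2)` → prints True

Answer:
[5, 3, 9]
[5, 3, 9]
[5, 3, 9]
True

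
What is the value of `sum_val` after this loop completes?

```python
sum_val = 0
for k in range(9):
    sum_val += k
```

Sum of 0 to 8 = 36
`sum_val` takes the values: 0 → 1 → 3 → 6 → 10 → 15 → 21 → 28 → 36

Answer: 36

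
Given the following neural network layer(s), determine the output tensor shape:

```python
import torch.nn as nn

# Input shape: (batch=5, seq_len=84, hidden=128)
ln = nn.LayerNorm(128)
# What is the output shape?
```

Input: (5, 84, 128) -> Output: (5, 84, 128)

Answer: (5, 84, 128)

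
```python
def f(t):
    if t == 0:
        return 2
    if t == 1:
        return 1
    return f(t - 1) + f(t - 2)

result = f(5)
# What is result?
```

Build up from base cases: f(0)=2, f(1)=1, f(2)=3, f(3)=4, f(4)=7, f(5)=11

Answer: 11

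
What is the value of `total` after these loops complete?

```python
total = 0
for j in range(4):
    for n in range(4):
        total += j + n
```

Sum of all j+n for j,n in 4x4
`total` takes the values: 0 → 1 → 3 → 6 → 7 → 9 → 12 → 16 → 18 → 21 → 25 → 30 → 33 → 37 → 42 → 48

Answer: 48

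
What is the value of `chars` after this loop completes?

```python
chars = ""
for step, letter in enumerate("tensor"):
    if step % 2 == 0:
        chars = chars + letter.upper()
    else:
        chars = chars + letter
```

Uppercase even positions in 'tensor'
`chars` takes the values: "" → "T" → "Te" → "TeN" → "TeNs" → "TeNsO" → "TeNsOr"

Answer: "TeNsOr"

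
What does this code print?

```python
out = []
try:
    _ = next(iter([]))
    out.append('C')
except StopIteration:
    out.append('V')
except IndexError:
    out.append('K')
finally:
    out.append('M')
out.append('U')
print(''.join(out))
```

Execution trace: 'V' (except StopIteration) → 'M' (finally) → 'U' (after the try/except). Output: VMU

Answer: VMU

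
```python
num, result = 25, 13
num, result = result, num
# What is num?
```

Trace:
`num, result = 25, 13` → num = 25; result = 13
`num, result = result, num` → num = 13; result = 25
So num = 13

Answer: 13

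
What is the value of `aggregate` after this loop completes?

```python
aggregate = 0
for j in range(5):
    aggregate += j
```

Sum of 0 to 4 = 10
`aggregate` takes the values: 0 → 1 → 3 → 6 → 10

Answer: 10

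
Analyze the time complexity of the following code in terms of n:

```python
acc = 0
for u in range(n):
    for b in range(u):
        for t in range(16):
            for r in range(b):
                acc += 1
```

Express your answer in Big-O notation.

Each loop level contributes: n × n × 1 × n. Multiplying the contributions gives O(n^3).

Answer: O(n^3)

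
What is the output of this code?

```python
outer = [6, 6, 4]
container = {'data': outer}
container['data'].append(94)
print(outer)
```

Key concept: dict holds reference to list.
Step by step:
`outer = [6, 6, 4]` → outer = [6, 6, 4]
`container = {'data': outer}` → container = {'data': [6, 6, 4]}
`container['data'].append(94)` → outer = [6, 6, 4, 94]; container = {'data': [6, 6, 4, 94]}
`print(outer)` → prints [6, 6, 4, 94]

Answer: [6, 6, 4, 94]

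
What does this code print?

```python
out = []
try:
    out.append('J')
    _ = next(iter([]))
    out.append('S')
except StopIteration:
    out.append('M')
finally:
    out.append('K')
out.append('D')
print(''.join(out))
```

Execution trace: 'J' (try body) → 'M' (except StopIteration) → 'K' (finally) → 'D' (after the try/except). Output: JMKD

Answer: JMKD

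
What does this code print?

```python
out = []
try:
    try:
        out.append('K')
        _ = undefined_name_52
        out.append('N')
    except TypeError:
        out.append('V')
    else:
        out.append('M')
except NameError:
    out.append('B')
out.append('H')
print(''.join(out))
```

Execution trace: 'K' (try body) → 'B' (outer except NameError) → 'H' (after the try/except). Output: KBH

Answer: KBH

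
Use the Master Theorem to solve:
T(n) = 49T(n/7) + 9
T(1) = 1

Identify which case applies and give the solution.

a=49, b=7, f(n)=9. log_7(49) = 2. Since c=0 < 2, Case 1 applies: T(n) = Θ(n^log_b(a)) = O(n^2).

Answer: O(n^2) - Case 1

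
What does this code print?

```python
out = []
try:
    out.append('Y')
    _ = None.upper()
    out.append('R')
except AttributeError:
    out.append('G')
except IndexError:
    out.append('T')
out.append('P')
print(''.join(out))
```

Execution trace: 'Y' (try body) → 'G' (except AttributeError) → 'P' (after the try/except). Output: YGP

Answer: YGP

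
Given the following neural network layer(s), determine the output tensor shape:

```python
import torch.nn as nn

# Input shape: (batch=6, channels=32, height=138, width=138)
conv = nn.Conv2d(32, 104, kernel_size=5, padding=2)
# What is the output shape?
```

Input: (6, 32, 138, 138) -> Output: (6, 104, 138, 138)

Answer: (6, 104, 138, 138)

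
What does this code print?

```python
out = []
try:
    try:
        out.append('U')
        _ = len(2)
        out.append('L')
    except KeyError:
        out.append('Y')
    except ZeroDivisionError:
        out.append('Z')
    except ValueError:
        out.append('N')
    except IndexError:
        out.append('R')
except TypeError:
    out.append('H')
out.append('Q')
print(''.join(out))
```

Execution trace: 'U' (try body) → 'H' (outer except TypeError) → 'Q' (after the try/except). Output: UHQ

Answer: UHQ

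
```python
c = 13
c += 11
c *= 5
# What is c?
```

Trace:
`c = 13` → c = 13
`c += 11` → c = 24
`c *= 5` → c = 120
So c = 120

Answer: 120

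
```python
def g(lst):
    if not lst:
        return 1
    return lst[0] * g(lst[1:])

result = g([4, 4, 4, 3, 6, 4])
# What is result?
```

Product over [4, 4, 4, 3, 6, 4] = 4 * 4 * 4 * 3 * 6 * 4 = 4608

Answer: 4608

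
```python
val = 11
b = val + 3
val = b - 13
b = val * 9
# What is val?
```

Trace:
`val = 11` → val = 11
`b = val + 3` → b = 14
`val = b - 13` → val = 1
`b = val * 9` → b = 9
So val = 1

Answer: 1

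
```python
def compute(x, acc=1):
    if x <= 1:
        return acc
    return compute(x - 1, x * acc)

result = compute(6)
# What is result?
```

Accumulator trace (n, acc): (6, 1) -> (5, 6) -> (4, 30) -> (3, 120) -> (2, 360) -> (1, 720) -> return 720

Answer: 720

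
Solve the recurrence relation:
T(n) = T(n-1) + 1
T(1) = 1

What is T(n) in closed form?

Unrolling: T(n) = T(1) + 1·(n-1) = 1 + 1(n-1) = n.

Answer: T(n) = n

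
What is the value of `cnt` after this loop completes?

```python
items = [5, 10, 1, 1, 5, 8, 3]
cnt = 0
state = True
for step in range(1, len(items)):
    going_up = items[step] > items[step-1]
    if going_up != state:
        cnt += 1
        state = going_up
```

Count direction changes in [5, 10, 1, 1, 5, 8, 3]
`cnt` takes the values: 0 → 1 → 2 → 3

Answer: 3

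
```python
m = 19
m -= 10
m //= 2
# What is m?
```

Trace:
`m = 19` → m = 19
`m -= 10` → m = 9
`m //= 2` → m = 4
So m = 4

Answer: 4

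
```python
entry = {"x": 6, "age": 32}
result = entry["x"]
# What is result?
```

Trace:
`entry = {"x": 6, "age": 32}` → entry = {'x': 6, 'age': 32}
`result = entry["x"]` → result = 6
So result = 6

Answer: 6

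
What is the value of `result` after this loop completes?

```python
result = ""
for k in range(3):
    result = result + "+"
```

Repeat '+' 3 times
`result` takes the values: "" → "+" → "++" → "+++"

Answer: "+++"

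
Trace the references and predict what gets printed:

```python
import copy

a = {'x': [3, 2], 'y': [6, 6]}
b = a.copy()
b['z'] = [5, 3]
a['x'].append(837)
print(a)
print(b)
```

Key concept: shallow copy of dict with mutable values.
Step by step:
`a = {'x': [3, 2], 'y': [6, 6]}` → a = {'x': [3, 2], 'y': [6, 6]}
`b = a.copy()` → b = {'x': [3, 2], 'y': [6, 6]}
`b['z'] = [5, 3]` → b = {'x': [3, 2], 'y': [6, 6], 'z': [5, 3]}
`a['x'].append(837)` → a = {'x': [3, 2, 837], 'y': [6, 6]}; b = {'x': [3, 2, 837], 'y': [6, 6], 'z': [5, 3]}
`print(a)` → prints {'x': [3, 2, 837], 'y': [6, 6]}
`print(b)` → prints {'x': [3, 2, 837], 'y': [6, 6], 'z': [5, 3]}

Answer:
{'x': [3, 2, 837], 'y': [6, 6]}
{'x': [3, 2, 837], 'y': [6, 6], 'z': [5, 3]}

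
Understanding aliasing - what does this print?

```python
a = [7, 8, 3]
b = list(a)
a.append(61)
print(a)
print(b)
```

Key concept: list() constructor creates copy.
Step by step:
`a = [7, 8, 3]` → a = [7, 8, 3]
`b = list(a)` → b = [7, 8, 3]
`a.append(61)` → a = [7, 8, 3, 61]
`print(a)` → prints [7, 8, 3, 61]
`print(b)` → prints [7, 8, 3]

Answer:
[7, 8, 3, 61]
[7, 8, 3]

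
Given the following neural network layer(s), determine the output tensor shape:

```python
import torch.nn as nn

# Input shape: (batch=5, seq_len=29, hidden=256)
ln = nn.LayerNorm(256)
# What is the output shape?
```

Input: (5, 29, 256) -> Output: (5, 29, 256)

Answer: (5, 29, 256)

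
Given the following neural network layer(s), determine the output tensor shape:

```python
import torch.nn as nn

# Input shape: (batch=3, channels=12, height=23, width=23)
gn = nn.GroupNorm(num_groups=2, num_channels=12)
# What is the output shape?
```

Input: (3, 12, 23, 23) -> Output: (3, 12, 23, 23)

Answer: (3, 12, 23, 23)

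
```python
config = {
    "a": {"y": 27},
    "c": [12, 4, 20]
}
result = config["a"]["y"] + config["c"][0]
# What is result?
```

Trace:
`config = { ...` → config = {'a': {'y': 27}, 'c': [12, 4, 20]}
`result = config["a"]["y"] + config["c"][0]` → result = 39
So result = 39

Answer: 39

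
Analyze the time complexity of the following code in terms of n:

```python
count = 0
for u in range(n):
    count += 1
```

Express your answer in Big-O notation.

Each loop level contributes: n. Multiplying the contributions gives O(n).

Answer: O(n)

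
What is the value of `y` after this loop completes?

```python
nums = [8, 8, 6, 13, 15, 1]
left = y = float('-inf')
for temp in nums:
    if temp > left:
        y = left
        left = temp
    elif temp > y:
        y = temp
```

Second largest (with repeats) in [8, 8, 6, 13, 15, 1]
`y` takes the values: -inf → 8 → 13

Answer: 13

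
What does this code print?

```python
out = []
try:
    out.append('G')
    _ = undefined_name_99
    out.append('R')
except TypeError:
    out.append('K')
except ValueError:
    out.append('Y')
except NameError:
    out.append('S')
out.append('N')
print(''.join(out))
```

Execution trace: 'G' (try body) → 'S' (except NameError) → 'N' (after the try/except). Output: GSN

Answer: GSN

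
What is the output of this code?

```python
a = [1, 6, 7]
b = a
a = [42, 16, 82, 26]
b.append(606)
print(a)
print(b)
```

Key concept: rebinding vs mutation: a is rebound to a new list, b still points at the original.
Step by step:
`a = [1, 6, 7]` → a = [1, 6, 7]
`b = a` → b = [1, 6, 7] (same object as a)
`a = [42, 16, 82, 26]` → a = [42, 16, 82, 26]
`b.append(606)` → b = [1, 6, 7, 606]
`print(a)` → prints [42, 16, 82, 26]
`print(b)` → prints [1, 6, 7, 606]

Answer:
[42, 16, 82, 26]
[1, 6, 7, 606]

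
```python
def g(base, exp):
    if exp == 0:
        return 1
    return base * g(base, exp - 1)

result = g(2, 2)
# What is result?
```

g(2, 2) = 2 * 2 = 4

Answer: 4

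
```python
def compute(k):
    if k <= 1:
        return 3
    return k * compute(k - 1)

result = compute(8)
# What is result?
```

compute(8) = 8 * 7 * 6 * 5 * 4 * 3 * 2 * 3 = 120960

Answer: 120960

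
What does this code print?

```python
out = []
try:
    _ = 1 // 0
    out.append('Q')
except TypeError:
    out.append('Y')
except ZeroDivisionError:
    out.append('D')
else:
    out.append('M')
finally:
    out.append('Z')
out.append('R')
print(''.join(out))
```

Execution trace: 'D' (except ZeroDivisionError) → 'Z' (finally) → 'R' (after the try/except). Output: DZR

Answer: DZR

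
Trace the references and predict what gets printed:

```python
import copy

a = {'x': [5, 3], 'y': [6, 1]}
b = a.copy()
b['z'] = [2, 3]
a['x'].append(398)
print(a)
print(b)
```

Key concept: shallow copy of dict with mutable values.
Step by step:
`a = {'x': [5, 3], 'y': [6, 1]}` → a = {'x': [5, 3], 'y': [6, 1]}
`b = a.copy()` → b = {'x': [5, 3], 'y': [6, 1]}
`b['z'] = [2, 3]` → b = {'x': [5, 3], 'y': [6, 1], 'z': [2, 3]}
`a['x'].append(398)` → a = {'x': [5, 3, 398], 'y': [6, 1]}; b = {'x': [5, 3, 398], 'y': [6, 1], 'z': [2, 3]}
`print(a)` → prints {'x': [5, 3, 398], 'y': [6, 1]}
`print(b)` → prints {'x': [5, 3, 398], 'y': [6, 1], 'z': [2, 3]}

Answer:
{'x': [5, 3, 398], 'y': [6, 1]}
{'x': [5, 3, 398], 'y': [6, 1], 'z': [2, 3]}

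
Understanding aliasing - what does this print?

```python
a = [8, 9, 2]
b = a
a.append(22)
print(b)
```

Key concept: basic list aliasing.
Step by step:
`a = [8, 9, 2]` → a = [8, 9, 2]
`b = a` → b = [8, 9, 2] (same object as a)
`a.append(22)` → a = [8, 9, 2, 22] (same object as b); b = [8, 9, 2, 22] (same object as a)
`print(b)` → prints [8, 9, 2, 22]

Answer: [8, 9, 2, 22]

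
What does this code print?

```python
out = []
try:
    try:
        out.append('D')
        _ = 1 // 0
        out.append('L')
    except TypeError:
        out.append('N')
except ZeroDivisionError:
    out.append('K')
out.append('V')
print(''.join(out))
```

Execution trace: 'D' (inner try body) → 'K' (outer except ZeroDivisionError) → 'V' (after the try/except). Output: DKV

Answer: DKV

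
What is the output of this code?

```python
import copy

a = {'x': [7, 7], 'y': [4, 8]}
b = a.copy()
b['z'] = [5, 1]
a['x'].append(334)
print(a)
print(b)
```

Key concept: shallow copy of dict with mutable values.
Step by step:
`a = {'x': [7, 7], 'y': [4, 8]}` → a = {'x': [7, 7], 'y': [4, 8]}
`b = a.copy()` → b = {'x': [7, 7], 'y': [4, 8]}
`b['z'] = [5, 1]` → b = {'x': [7, 7], 'y': [4, 8], 'z': [5, 1]}
`a['x'].append(334)` → a = {'x': [7, 7, 334], 'y': [4, 8]}; b = {'x': [7, 7, 334], 'y': [4, 8], 'z': [5, 1]}
`print(a)` → prints {'x': [7, 7, 334], 'y': [4, 8]}
`print(b)` → prints {'x': [7, 7, 334], 'y': [4, 8], 'z': [5, 1]}

Answer:
{'x': [7, 7, 334], 'y': [4, 8]}
{'x': [7, 7, 334], 'y': [4, 8], 'z': [5, 1]}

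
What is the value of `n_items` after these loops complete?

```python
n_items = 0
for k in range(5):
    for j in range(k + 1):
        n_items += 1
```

Triangle: 1 + 2 + ... + 5
`n_items` takes the values: 0 → 1 → 2 → 3 → 4 → 5 → 6 → 7 → 8 → 9 → 10 → 11 → 12 → 13 → 14 → 15

Answer: 15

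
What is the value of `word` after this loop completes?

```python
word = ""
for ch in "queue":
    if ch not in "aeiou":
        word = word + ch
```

Remove vowels from 'queue'
`word` takes the values: "" → "q"

Answer: "q"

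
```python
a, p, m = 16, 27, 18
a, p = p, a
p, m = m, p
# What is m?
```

Trace:
`a, p, m = 16, 27, 18` → a = 16; p = 27; m = 18
`a, p = p, a` → a = 27; p = 16
`p, m = m, p` → p = 18; m = 16
So m = 16

Answer: 16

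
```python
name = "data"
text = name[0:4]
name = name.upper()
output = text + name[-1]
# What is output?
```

Trace:
`name = "data"` → name = 'data'
`text = name[0:4]` → text = 'data'
`name = name.upper()` → name = 'DATA'
`output = text + name[-1]` → output = 'dataA'
So output = 'dataA'

Answer: 'dataA'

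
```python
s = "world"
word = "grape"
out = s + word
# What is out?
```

Trace:
`s = "world"` → s = 'world'
`word = "grape"` → word = 'grape'
`out = s + word` → out = 'worldgrape'
So out = 'worldgrape'

Answer: 'worldgrape'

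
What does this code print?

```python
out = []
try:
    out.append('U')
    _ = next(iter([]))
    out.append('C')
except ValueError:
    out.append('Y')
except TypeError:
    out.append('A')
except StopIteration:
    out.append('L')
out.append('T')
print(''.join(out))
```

Execution trace: 'U' (try body) → 'L' (except StopIteration) → 'T' (after the try/except). Output: ULT

Answer: ULT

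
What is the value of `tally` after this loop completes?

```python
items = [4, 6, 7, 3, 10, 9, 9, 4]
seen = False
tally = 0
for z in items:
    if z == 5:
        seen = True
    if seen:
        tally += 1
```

Count elements after first 5 in [4, 6, 7, 3, 10, 9, 9, 4]
`tally` takes the values: 0

Answer: 0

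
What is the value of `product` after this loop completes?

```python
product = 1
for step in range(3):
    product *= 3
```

3^3 = 27
`product` takes the values: 1 → 3 → 9 → 27

Answer: 27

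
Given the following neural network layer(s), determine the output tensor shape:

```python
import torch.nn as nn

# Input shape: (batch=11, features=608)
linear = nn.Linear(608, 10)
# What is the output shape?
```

Input: (11, 608) -> Output: (11, 10)

Answer: (11, 10)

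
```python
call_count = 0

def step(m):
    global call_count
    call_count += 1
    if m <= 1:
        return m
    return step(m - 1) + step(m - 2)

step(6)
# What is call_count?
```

Calls(m) = 1 + Calls(m-1) + Calls(m-2); Calls(0)=Calls(1)=1. For m=6 this gives 25.

Answer: 25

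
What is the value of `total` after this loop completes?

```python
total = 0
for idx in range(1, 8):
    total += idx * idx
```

Sum of squares 1² to 7² = 140
`total` takes the values: 0 → 1 → 5 → 14 → 30 → 55 → 91 → 140

Answer: 140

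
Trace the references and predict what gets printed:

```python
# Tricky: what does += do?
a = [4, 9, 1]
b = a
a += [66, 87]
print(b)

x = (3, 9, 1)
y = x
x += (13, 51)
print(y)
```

Key concept: += behavior differs for mutable vs immutable.
Step by step:
`a = [4, 9, 1]` → a = [4, 9, 1]
`b = a` → b = [4, 9, 1] (same object as a)
`a += [66, 87]` → a = [4, 9, 1, 66, 87] (same object as b); b = [4, 9, 1, 66, 87] (same object as a)
`print(b)` → prints [4, 9, 1, 66, 87]
`x = (3, 9, 1)` → x = (3, 9, 1)
`y = x` → y = (3, 9, 1)
`x += (13, 51)` → x = (3, 9, 1, 13, 51)
`print(y)` → prints (3, 9, 1)

Answer:
[4, 9, 1, 66, 87]
(3, 9, 1)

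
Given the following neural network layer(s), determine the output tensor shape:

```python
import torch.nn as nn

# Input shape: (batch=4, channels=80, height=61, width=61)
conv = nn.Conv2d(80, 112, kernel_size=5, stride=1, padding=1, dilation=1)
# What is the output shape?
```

Input: (4, 80, 61, 61) -> Output: (4, 112, 59, 59)

Answer: (4, 112, 59, 59)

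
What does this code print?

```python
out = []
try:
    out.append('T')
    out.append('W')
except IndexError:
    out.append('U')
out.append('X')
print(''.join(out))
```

Execution trace: 'T' (try body) → 'W' (try body, no exception) → 'X' (after the try/except). Output: TWX

Answer: TWX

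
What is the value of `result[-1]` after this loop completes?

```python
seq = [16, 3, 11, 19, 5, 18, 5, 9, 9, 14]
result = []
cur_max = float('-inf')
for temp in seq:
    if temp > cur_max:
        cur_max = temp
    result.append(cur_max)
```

Running max ends at 19
`result` takes the values: [] → [16] → [16, 16] → [16, 16, 16] → [16, 16, 16, 19] → [16, 16, 16, 19, 19] → [16, 16, 16, 19, 19, 19] → [16, 16, 16, 19, 19, 19, 19] → [16, 16, 16, 19, 19, 19, 19, 19] → [16, 16, 16, 19, 19, 19, 19, 19, 19] → [16, 16, 16, 19, 19, 19, 19, 19, 19, 19]
So `result[-1]` = 19

Answer: 19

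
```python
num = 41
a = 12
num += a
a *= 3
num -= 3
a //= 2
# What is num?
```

Trace:
`num = 41` → num = 41
`a = 12` → a = 12
`num += a` → num = 53
`a *= 3` → a = 36
`num -= 3` → num = 50
`a //= 2` → a = 18
So num = 50

Answer: 50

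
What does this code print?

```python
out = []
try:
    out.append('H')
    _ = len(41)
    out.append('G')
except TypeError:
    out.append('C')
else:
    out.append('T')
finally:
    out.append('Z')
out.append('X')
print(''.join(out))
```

Execution trace: 'H' (try body) → 'C' (except TypeError) → 'Z' (finally) → 'X' (after the try/except). Output: HCZX

Answer: HCZX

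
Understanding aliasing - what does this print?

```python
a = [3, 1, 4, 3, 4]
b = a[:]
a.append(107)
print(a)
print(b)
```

Key concept: slice [:] creates copy.
Step by step:
`a = [3, 1, 4, 3, 4]` → a = [3, 1, 4, 3, 4]
`b = a[:]` → b = [3, 1, 4, 3, 4]
`a.append(107)` → a = [3, 1, 4, 3, 4, 107]
`print(a)` → prints [3, 1, 4, 3, 4, 107]
`print(b)` → prints [3, 1, 4, 3, 4]

Answer:
[3, 1, 4, 3, 4, 107]
[3, 1, 4, 3, 4]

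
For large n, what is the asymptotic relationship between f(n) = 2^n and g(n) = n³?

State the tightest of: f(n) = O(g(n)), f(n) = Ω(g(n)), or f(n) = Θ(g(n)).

2^n vs n³: f(n) = Ω(g(n)) but not O(g(n)) — 2^n grows strictly faster than n³.

Answer: f(n) = Ω(g(n)) but not O(g(n)) — 2^n grows strictly faster than n³.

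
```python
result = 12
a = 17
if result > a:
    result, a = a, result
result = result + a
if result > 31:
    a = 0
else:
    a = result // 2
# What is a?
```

Trace:
`result = 12` → result = 12
`a = 17` → a = 17
`if result > a: ...` → result > a is False → no variable changes
`result = result + a` → result = 29
`if result > 31: ...` → result > 31 is False, take else branch → a = 14
So a = 14

Answer: 14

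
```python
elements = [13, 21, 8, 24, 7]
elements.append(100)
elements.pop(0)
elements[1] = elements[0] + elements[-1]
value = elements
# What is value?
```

Trace:
`elements = [13, 21, 8, 24, 7]` → elements = [13, 21, 8, 24, 7]
`elements.append(100)` → elements = [13, 21, 8, 24, 7, 100]
`elements.pop(0)` → elements = [21, 8, 24, 7, 100]
`elements[1] = elements[0] + elements[-1]` → elements = [21, 121, 24, 7, 100]
`value = elements` → value = [21, 121, 24, 7, 100]
So value = [21, 121, 24, 7, 100]

Answer: [21, 121, 24, 7, 100]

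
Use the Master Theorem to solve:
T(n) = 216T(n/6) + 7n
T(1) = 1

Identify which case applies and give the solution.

a=216, b=6, f(n)=7n. log_6(216) = 3. Since c=1 < 3, Case 1 applies: T(n) = Θ(n^log_b(a)) = O(n^3).

Answer: O(n^3) - Case 1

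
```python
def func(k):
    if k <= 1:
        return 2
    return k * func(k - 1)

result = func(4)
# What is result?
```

func(4) = 4 * 3 * 2 * 2 = 48

Answer: 48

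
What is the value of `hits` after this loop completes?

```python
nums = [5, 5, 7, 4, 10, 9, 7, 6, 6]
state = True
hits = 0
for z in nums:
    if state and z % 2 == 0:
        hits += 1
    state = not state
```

Count even values at even positions
`hits` takes the values: 0 → 1 → 2

Answer: 2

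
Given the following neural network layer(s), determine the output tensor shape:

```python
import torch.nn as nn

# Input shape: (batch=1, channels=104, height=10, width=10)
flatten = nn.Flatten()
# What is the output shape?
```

Input: (1, 104, 10, 10) -> Output: (1, 10400)

Answer: (1, 10400)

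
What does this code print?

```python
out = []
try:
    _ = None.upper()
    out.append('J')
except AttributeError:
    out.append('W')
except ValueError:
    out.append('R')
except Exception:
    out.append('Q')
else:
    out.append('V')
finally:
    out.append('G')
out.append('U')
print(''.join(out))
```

Execution trace: 'W' (except AttributeError) → 'G' (finally) → 'U' (after the try/except). Output: WGU

Answer: WGU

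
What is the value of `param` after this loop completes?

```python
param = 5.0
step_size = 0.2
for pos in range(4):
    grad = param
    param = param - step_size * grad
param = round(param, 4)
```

Gradient descent: w = 5.0 * (1 - 0.2)^4
`param` takes the values: 5.0 → 4.0 → 3.2 → 2.56 → 2.048

Answer: 2.048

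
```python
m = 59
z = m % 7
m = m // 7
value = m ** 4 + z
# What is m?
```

Trace:
`m = 59` → m = 59
`z = m % 7` → z = 3
`m = m // 7` → m = 8
`value = m ** 4 + z` → value = 4099
So m = 8

Answer: 8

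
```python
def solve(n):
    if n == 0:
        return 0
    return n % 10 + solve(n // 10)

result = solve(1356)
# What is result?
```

Sum of digits of 1356: 6 + 5 + 3 + 1 = 15

Answer: 15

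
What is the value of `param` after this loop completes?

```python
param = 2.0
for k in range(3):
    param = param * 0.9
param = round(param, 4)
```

Exponential decay: 2.0 * 0.9^3
`param` takes the values: 2.0 → 1.8 → 1.62 → 1.458

Answer: 1.458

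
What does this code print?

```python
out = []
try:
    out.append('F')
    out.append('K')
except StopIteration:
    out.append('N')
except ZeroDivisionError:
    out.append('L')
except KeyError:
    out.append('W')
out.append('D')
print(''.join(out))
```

Execution trace: 'F' (try body) → 'K' (try body, no exception) → 'D' (after the try/except). Output: FKD

Answer: FKD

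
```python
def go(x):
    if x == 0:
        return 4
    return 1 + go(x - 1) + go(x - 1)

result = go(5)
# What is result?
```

go(x) = 1 + 2·go(x-1), go(0)=4. Closed form: (4+1)·2^5 - 1 = 159.

Answer: 159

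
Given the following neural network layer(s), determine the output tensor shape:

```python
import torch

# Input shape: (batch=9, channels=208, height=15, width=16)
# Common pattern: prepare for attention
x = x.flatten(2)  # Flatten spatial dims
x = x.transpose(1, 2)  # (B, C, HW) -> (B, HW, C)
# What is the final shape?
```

Input: (9, 208, 15, 16) -> after flatten(2): (9, 208, 240) -> Output: (9, 240, 208)

Answer: (9, 240, 208)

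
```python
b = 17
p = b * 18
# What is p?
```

Trace:
`b = 17` → b = 17
`p = b * 18` → p = 306
So p = 306

Answer: 306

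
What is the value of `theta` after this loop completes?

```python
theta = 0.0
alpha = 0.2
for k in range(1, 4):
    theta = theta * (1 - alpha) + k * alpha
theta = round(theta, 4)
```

Moving average with lr=0.2
`theta` takes the values: 0.0 → 0.2 → 0.56 → 1.048

Answer: 1.048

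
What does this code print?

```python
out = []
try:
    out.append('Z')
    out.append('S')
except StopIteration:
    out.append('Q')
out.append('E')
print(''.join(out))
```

Execution trace: 'Z' (try body) → 'S' (try body, no exception) → 'E' (after the try/except). Output: ZSE

Answer: ZSE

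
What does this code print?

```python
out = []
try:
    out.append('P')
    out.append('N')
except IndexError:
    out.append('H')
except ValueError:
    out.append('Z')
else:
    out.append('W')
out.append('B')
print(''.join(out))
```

Execution trace: 'P' (try body) → 'N' (try body, no exception) → 'W' (else) → 'B' (after the try/except). Output: PNWB

Answer: PNWB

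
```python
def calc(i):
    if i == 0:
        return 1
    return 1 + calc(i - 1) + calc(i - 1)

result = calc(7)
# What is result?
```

calc(i) = 1 + 2·calc(i-1), calc(0)=1. Closed form: (1+1)·2^7 - 1 = 255.

Answer: 255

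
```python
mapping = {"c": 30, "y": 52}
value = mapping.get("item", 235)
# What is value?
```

Trace:
`mapping = {"c": 30, "y": 52}` → mapping = {'c': 30, 'y': 52}
`value = mapping.get("item", 235)` → value = 235
So value = 235

Answer: 235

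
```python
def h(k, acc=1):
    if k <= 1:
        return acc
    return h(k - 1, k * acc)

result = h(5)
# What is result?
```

Accumulator trace (n, acc): (5, 1) -> (4, 5) -> (3, 20) -> (2, 60) -> (1, 120) -> return 120

Answer: 120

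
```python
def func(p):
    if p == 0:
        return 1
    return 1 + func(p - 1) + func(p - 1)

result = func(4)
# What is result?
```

func(p) = 1 + 2·func(p-1), func(0)=1. Closed form: (1+1)·2^4 - 1 = 31.

Answer: 31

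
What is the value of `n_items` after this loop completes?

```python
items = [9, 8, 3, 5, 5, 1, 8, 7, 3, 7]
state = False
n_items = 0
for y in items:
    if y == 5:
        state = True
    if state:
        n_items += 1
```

Count elements after first 5 in [9, 8, 3, 5, 5, 1, 8, 7, 3, 7]
`n_items` takes the values: 0 → 1 → 2 → 3 → 4 → 5 → 6 → 7

Answer: 7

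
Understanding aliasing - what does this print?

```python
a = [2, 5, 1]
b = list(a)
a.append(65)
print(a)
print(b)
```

Key concept: list() constructor creates copy.
Step by step:
`a = [2, 5, 1]` → a = [2, 5, 1]
`b = list(a)` → b = [2, 5, 1]
`a.append(65)` → a = [2, 5, 1, 65]
`print(a)` → prints [2, 5, 1, 65]
`print(b)` → prints [2, 5, 1]

Answer:
[2, 5, 1, 65]
[2, 5, 1]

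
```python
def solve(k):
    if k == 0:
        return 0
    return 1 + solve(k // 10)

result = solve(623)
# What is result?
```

Count of digits of 623: 3

Answer: 3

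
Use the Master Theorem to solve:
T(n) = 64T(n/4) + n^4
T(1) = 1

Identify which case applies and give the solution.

a=64, b=4, f(n)=n^4. log_4(64) = 3. Since c=4 > 3 and the regularity condition holds (64(n/4)^4 = (64/4^4)n^4 with 64/4^4 < 1), Case 3 applies: T(n) = Θ(f(n)) = O(n^4).

Answer: O(n^4) - Case 3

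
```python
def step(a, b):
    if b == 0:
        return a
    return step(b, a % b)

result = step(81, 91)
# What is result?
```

step(81, 91) -> step(91, 81) -> step(81, 10) -> step(10, 1) -> step(1, 0) -> 1

Answer: 1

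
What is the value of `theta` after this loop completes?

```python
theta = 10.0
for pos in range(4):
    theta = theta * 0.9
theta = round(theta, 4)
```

Exponential decay: 10.0 * 0.9^4
`theta` takes the values: 10.0 → 9.0 → 8.1 → 7.29 → 6.561

Answer: 6.561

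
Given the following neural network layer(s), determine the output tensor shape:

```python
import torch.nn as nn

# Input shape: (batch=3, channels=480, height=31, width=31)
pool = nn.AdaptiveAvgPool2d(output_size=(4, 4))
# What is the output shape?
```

Input: (3, 480, 31, 31) -> Output: (3, 480, 4, 4)

Answer: (3, 480, 4, 4)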